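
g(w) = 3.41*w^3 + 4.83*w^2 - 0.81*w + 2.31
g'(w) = 10.23*w^2 + 9.66*w - 0.81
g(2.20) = 60.21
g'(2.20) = 69.96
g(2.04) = 49.71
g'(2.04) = 61.47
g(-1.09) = 4.52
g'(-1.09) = 0.81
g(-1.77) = -0.03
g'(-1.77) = 14.14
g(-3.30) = -64.96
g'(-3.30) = 78.72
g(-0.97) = 4.53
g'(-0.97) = -0.55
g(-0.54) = 3.62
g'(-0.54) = -3.04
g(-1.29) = 4.07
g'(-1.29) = 3.75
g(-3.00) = -43.86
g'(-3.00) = 62.28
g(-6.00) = -555.51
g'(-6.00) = 309.51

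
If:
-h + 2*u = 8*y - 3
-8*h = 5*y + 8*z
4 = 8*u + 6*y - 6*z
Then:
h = -167*z/142 - 20/71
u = 153*z/284 + 23/142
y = 20*z/71 + 32/71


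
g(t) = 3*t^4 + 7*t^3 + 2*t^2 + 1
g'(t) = 12*t^3 + 21*t^2 + 4*t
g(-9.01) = 14813.96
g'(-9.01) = -7108.45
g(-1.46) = -2.89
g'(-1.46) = 1.58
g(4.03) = 1282.94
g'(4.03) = 1142.59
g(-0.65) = 0.46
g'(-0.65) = 2.98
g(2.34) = 191.59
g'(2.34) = 278.10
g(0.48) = 2.39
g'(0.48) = 8.09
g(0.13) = 1.05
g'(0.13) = 0.90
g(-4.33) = 524.78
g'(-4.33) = -597.79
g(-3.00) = 73.00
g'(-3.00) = -147.00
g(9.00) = 24949.00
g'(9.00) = 10485.00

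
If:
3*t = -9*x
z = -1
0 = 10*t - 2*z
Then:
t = -1/5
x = 1/15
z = -1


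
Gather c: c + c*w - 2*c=c*(w - 1)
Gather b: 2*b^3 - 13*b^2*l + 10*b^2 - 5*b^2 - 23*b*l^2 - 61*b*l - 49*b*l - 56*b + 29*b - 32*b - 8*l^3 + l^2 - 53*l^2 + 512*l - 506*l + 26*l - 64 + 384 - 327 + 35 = 2*b^3 + b^2*(5 - 13*l) + b*(-23*l^2 - 110*l - 59) - 8*l^3 - 52*l^2 + 32*l + 28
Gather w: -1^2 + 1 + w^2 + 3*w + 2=w^2 + 3*w + 2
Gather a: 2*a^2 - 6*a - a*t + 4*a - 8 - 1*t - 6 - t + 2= 2*a^2 + a*(-t - 2) - 2*t - 12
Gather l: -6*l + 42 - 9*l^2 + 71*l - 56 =-9*l^2 + 65*l - 14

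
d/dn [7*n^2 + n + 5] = 14*n + 1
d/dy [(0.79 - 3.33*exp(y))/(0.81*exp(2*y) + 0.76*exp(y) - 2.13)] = (2.6973*exp(2*y) - 1.2798*exp(y) + 6.4925)*exp(y)/(0.6561*exp(4*y) + 1.2312*exp(3*y) - 2.873*exp(2*y) - 3.2376*exp(y) + 4.5369)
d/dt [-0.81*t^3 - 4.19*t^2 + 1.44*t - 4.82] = -2.43*t^2 - 8.38*t + 1.44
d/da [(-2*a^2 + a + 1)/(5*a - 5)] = -2/5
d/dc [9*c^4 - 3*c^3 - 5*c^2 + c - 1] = 36*c^3 - 9*c^2 - 10*c + 1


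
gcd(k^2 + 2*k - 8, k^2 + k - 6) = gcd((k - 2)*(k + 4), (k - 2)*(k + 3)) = k - 2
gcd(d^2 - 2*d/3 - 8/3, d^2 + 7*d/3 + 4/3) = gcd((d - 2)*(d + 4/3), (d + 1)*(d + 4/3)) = d + 4/3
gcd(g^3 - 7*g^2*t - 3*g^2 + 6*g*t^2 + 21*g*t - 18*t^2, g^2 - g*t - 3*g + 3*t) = -g^2 + g*t + 3*g - 3*t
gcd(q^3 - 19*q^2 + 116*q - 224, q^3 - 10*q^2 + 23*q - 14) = q - 7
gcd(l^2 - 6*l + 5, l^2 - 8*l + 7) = l - 1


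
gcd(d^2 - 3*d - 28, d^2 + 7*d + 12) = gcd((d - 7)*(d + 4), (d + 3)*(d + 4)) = d + 4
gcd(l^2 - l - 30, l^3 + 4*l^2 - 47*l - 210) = l + 5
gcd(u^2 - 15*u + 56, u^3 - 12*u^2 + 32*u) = u - 8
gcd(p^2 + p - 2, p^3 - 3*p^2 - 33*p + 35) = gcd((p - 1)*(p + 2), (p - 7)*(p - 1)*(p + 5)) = p - 1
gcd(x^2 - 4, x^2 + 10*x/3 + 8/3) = x + 2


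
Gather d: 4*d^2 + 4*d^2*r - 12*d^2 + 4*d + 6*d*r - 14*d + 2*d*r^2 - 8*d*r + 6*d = d^2*(4*r - 8) + d*(2*r^2 - 2*r - 4)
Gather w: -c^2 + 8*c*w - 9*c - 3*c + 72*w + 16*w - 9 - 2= -c^2 - 12*c + w*(8*c + 88) - 11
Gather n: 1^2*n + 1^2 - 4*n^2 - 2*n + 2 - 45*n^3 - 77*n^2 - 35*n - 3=-45*n^3 - 81*n^2 - 36*n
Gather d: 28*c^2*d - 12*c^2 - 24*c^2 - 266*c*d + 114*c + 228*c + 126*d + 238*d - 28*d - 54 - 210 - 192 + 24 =-36*c^2 + 342*c + d*(28*c^2 - 266*c + 336) - 432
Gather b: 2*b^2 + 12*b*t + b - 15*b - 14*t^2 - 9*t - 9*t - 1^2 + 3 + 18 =2*b^2 + b*(12*t - 14) - 14*t^2 - 18*t + 20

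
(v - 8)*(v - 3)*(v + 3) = v^3 - 8*v^2 - 9*v + 72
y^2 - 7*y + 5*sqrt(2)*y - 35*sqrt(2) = (y - 7)*(y + 5*sqrt(2))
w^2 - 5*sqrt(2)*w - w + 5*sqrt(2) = (w - 1)*(w - 5*sqrt(2))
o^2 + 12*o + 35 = (o + 5)*(o + 7)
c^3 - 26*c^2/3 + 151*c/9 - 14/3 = (c - 6)*(c - 7/3)*(c - 1/3)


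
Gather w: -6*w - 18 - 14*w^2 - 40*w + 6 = -14*w^2 - 46*w - 12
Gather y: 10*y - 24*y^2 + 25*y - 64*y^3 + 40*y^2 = -64*y^3 + 16*y^2 + 35*y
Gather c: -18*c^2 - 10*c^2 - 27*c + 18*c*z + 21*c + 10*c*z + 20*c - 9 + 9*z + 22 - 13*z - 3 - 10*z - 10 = -28*c^2 + c*(28*z + 14) - 14*z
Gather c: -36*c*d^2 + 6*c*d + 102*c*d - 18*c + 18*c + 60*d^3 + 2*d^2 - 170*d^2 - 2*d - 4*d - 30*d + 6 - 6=c*(-36*d^2 + 108*d) + 60*d^3 - 168*d^2 - 36*d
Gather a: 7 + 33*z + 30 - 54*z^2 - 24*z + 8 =-54*z^2 + 9*z + 45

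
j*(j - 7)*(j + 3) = j^3 - 4*j^2 - 21*j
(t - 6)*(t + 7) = t^2 + t - 42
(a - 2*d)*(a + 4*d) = a^2 + 2*a*d - 8*d^2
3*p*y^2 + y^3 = y^2*(3*p + y)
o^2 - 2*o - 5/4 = (o - 5/2)*(o + 1/2)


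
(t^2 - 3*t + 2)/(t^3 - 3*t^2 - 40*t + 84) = (t - 1)/(t^2 - t - 42)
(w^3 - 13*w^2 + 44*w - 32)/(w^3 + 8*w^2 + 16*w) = (w^3 - 13*w^2 + 44*w - 32)/(w*(w^2 + 8*w + 16))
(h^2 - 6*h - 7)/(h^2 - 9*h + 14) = (h + 1)/(h - 2)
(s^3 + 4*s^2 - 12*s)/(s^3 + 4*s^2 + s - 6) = s*(s^2 + 4*s - 12)/(s^3 + 4*s^2 + s - 6)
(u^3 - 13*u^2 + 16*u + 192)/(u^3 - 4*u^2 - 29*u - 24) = (u - 8)/(u + 1)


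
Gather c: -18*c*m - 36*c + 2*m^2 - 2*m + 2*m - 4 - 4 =c*(-18*m - 36) + 2*m^2 - 8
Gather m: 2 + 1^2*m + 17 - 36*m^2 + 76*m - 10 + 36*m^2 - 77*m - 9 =0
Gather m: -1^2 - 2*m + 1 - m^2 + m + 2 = -m^2 - m + 2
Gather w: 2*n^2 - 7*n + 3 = 2*n^2 - 7*n + 3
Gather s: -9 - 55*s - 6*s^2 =-6*s^2 - 55*s - 9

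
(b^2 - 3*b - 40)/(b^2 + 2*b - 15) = (b - 8)/(b - 3)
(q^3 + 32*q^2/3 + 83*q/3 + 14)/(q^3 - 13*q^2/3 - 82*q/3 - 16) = (q + 7)/(q - 8)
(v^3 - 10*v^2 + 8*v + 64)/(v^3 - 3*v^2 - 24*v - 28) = (v^2 - 12*v + 32)/(v^2 - 5*v - 14)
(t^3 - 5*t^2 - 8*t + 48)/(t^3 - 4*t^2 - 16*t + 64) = (t + 3)/(t + 4)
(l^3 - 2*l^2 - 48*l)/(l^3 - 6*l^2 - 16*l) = (l + 6)/(l + 2)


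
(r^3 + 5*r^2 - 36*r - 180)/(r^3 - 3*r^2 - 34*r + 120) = (r^2 - r - 30)/(r^2 - 9*r + 20)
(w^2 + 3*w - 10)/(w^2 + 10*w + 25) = (w - 2)/(w + 5)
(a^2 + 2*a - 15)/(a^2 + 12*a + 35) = (a - 3)/(a + 7)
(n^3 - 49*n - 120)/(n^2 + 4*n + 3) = (n^2 - 3*n - 40)/(n + 1)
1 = 1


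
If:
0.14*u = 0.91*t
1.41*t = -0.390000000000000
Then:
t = -0.28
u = -1.80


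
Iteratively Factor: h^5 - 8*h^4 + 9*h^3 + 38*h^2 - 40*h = (h - 4)*(h^4 - 4*h^3 - 7*h^2 + 10*h) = (h - 5)*(h - 4)*(h^3 + h^2 - 2*h) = h*(h - 5)*(h - 4)*(h^2 + h - 2) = h*(h - 5)*(h - 4)*(h + 2)*(h - 1)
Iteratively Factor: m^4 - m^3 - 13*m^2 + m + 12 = (m + 1)*(m^3 - 2*m^2 - 11*m + 12) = (m - 4)*(m + 1)*(m^2 + 2*m - 3) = (m - 4)*(m - 1)*(m + 1)*(m + 3)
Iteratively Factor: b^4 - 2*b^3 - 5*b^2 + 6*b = (b + 2)*(b^3 - 4*b^2 + 3*b) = (b - 3)*(b + 2)*(b^2 - b) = (b - 3)*(b - 1)*(b + 2)*(b)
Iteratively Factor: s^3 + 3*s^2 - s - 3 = (s + 3)*(s^2 - 1) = (s + 1)*(s + 3)*(s - 1)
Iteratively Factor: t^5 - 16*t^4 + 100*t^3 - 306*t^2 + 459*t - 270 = (t - 3)*(t^4 - 13*t^3 + 61*t^2 - 123*t + 90) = (t - 3)^2*(t^3 - 10*t^2 + 31*t - 30) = (t - 3)^3*(t^2 - 7*t + 10) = (t - 3)^3*(t - 2)*(t - 5)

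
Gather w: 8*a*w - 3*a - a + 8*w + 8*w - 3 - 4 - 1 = -4*a + w*(8*a + 16) - 8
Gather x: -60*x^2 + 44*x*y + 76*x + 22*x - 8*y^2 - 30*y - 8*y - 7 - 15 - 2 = -60*x^2 + x*(44*y + 98) - 8*y^2 - 38*y - 24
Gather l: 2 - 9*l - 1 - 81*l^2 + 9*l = 1 - 81*l^2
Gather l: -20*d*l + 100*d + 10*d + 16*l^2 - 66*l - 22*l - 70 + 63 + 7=110*d + 16*l^2 + l*(-20*d - 88)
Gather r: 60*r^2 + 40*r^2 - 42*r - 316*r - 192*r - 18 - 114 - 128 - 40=100*r^2 - 550*r - 300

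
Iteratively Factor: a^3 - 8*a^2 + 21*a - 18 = (a - 3)*(a^2 - 5*a + 6) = (a - 3)^2*(a - 2)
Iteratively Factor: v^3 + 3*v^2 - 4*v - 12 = (v - 2)*(v^2 + 5*v + 6) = (v - 2)*(v + 3)*(v + 2)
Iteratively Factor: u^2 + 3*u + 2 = (u + 2)*(u + 1)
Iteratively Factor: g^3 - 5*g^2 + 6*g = (g)*(g^2 - 5*g + 6) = g*(g - 3)*(g - 2)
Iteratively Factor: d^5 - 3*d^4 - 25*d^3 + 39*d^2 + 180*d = (d - 4)*(d^4 + d^3 - 21*d^2 - 45*d) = (d - 4)*(d + 3)*(d^3 - 2*d^2 - 15*d) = (d - 5)*(d - 4)*(d + 3)*(d^2 + 3*d) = d*(d - 5)*(d - 4)*(d + 3)*(d + 3)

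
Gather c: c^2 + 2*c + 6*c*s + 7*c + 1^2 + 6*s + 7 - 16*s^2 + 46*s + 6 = c^2 + c*(6*s + 9) - 16*s^2 + 52*s + 14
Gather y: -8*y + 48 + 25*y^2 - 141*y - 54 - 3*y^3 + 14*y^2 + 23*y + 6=-3*y^3 + 39*y^2 - 126*y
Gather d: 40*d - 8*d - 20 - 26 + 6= 32*d - 40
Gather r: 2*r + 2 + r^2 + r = r^2 + 3*r + 2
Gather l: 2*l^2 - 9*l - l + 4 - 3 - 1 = 2*l^2 - 10*l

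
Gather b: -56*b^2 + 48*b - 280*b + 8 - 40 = -56*b^2 - 232*b - 32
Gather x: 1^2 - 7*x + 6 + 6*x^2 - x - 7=6*x^2 - 8*x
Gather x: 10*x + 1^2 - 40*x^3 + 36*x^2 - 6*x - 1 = -40*x^3 + 36*x^2 + 4*x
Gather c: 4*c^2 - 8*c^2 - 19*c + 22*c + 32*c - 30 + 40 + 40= -4*c^2 + 35*c + 50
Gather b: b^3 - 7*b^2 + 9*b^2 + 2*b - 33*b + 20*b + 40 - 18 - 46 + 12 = b^3 + 2*b^2 - 11*b - 12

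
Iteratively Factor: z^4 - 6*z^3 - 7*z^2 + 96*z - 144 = (z - 3)*(z^3 - 3*z^2 - 16*z + 48) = (z - 4)*(z - 3)*(z^2 + z - 12) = (z - 4)*(z - 3)^2*(z + 4)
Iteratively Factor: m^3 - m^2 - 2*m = (m + 1)*(m^2 - 2*m) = (m - 2)*(m + 1)*(m)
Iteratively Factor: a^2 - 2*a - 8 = (a - 4)*(a + 2)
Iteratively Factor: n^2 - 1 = (n - 1)*(n + 1)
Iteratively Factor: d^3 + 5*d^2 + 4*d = (d + 4)*(d^2 + d) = d*(d + 4)*(d + 1)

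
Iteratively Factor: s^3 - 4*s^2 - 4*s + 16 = (s - 4)*(s^2 - 4) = (s - 4)*(s - 2)*(s + 2)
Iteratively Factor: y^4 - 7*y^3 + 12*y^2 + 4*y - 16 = (y - 2)*(y^3 - 5*y^2 + 2*y + 8) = (y - 2)^2*(y^2 - 3*y - 4) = (y - 4)*(y - 2)^2*(y + 1)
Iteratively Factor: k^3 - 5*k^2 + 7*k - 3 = (k - 1)*(k^2 - 4*k + 3) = (k - 3)*(k - 1)*(k - 1)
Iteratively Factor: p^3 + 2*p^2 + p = (p)*(p^2 + 2*p + 1) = p*(p + 1)*(p + 1)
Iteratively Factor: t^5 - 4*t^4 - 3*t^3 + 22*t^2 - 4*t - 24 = (t - 2)*(t^4 - 2*t^3 - 7*t^2 + 8*t + 12) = (t - 3)*(t - 2)*(t^3 + t^2 - 4*t - 4) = (t - 3)*(t - 2)*(t + 1)*(t^2 - 4) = (t - 3)*(t - 2)^2*(t + 1)*(t + 2)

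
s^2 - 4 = (s - 2)*(s + 2)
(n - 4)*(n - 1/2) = n^2 - 9*n/2 + 2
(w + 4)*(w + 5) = w^2 + 9*w + 20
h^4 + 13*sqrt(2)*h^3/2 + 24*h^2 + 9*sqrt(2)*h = h*(h + sqrt(2)/2)*(h + 3*sqrt(2))^2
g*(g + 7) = g^2 + 7*g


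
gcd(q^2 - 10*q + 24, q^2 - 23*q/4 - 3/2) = q - 6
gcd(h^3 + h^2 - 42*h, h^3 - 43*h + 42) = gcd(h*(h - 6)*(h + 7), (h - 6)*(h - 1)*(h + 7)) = h^2 + h - 42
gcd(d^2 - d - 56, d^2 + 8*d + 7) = d + 7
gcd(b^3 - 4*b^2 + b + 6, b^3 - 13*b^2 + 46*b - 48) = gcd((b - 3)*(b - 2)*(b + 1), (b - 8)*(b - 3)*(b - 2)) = b^2 - 5*b + 6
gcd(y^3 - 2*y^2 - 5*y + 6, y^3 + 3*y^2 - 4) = y^2 + y - 2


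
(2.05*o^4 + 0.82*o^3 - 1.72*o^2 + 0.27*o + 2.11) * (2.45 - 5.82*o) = -11.931*o^5 + 0.2501*o^4 + 12.0194*o^3 - 5.7854*o^2 - 11.6187*o + 5.1695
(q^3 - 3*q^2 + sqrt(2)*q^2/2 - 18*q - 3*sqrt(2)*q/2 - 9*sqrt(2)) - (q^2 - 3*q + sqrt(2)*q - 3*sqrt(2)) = q^3 - 4*q^2 + sqrt(2)*q^2/2 - 15*q - 5*sqrt(2)*q/2 - 6*sqrt(2)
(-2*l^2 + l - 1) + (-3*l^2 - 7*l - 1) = -5*l^2 - 6*l - 2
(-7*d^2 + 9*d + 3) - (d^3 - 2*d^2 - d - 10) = -d^3 - 5*d^2 + 10*d + 13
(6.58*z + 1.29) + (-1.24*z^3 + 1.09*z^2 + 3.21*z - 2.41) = -1.24*z^3 + 1.09*z^2 + 9.79*z - 1.12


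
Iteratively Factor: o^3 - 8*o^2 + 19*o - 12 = (o - 4)*(o^2 - 4*o + 3) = (o - 4)*(o - 3)*(o - 1)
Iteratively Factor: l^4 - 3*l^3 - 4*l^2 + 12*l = (l)*(l^3 - 3*l^2 - 4*l + 12) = l*(l - 2)*(l^2 - l - 6) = l*(l - 2)*(l + 2)*(l - 3)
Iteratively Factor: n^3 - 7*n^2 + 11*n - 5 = (n - 1)*(n^2 - 6*n + 5) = (n - 1)^2*(n - 5)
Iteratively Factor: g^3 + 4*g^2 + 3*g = (g)*(g^2 + 4*g + 3) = g*(g + 1)*(g + 3)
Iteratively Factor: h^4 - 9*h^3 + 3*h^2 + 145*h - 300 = (h + 4)*(h^3 - 13*h^2 + 55*h - 75) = (h - 5)*(h + 4)*(h^2 - 8*h + 15) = (h - 5)^2*(h + 4)*(h - 3)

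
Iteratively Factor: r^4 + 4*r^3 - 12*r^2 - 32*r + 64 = (r - 2)*(r^3 + 6*r^2 - 32) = (r - 2)*(r + 4)*(r^2 + 2*r - 8) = (r - 2)^2*(r + 4)*(r + 4)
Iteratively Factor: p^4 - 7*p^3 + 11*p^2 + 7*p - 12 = (p - 4)*(p^3 - 3*p^2 - p + 3) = (p - 4)*(p - 1)*(p^2 - 2*p - 3) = (p - 4)*(p - 1)*(p + 1)*(p - 3)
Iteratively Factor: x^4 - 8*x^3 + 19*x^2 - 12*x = (x)*(x^3 - 8*x^2 + 19*x - 12) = x*(x - 4)*(x^2 - 4*x + 3) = x*(x - 4)*(x - 3)*(x - 1)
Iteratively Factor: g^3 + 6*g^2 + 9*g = (g)*(g^2 + 6*g + 9) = g*(g + 3)*(g + 3)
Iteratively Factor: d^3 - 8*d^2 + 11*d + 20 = (d + 1)*(d^2 - 9*d + 20) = (d - 5)*(d + 1)*(d - 4)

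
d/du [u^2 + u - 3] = 2*u + 1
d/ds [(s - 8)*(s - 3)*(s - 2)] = 3*s^2 - 26*s + 46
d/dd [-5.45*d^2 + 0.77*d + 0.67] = 0.77 - 10.9*d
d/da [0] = 0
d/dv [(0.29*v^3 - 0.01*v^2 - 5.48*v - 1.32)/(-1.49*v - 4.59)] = (-0.8642*v^3 - 3.9784*v^2 + 0.0917999999999992*v + 23.1864)/(2.2201*v^2 + 13.6782*v + 21.0681)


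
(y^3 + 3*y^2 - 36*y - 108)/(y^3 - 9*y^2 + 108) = (y + 6)/(y - 6)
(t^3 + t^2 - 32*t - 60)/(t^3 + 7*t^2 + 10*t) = (t - 6)/t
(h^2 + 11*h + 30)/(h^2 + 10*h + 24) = (h + 5)/(h + 4)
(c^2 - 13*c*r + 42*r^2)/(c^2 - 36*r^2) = (c - 7*r)/(c + 6*r)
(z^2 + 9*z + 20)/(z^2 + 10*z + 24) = (z + 5)/(z + 6)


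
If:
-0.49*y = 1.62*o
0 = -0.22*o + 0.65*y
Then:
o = 0.00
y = 0.00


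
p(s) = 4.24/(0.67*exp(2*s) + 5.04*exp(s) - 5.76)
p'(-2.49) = -0.06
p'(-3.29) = -0.03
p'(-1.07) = -0.51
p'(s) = 4.24*(-1.34*exp(2*s) - 5.04*exp(s))/(0.67*exp(2*s) + 5.04*exp(s) - 5.76)^2 = (-5.6816*exp(s) - 21.3696)*exp(s)/(0.67*exp(2*s) + 5.04*exp(s) - 5.76)^2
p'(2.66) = -0.04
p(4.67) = 0.00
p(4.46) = 0.00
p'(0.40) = -4.22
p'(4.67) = -0.00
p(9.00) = 0.00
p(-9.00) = -0.74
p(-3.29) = -0.76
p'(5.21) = -0.00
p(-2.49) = -0.79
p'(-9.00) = 0.00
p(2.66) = 0.02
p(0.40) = 1.30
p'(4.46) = -0.00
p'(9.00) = 0.00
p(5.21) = 0.00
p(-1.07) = -1.07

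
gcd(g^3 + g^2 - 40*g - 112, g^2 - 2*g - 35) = g - 7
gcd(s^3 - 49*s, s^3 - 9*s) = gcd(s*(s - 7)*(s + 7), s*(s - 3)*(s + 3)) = s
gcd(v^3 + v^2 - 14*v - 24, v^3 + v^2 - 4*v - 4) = v + 2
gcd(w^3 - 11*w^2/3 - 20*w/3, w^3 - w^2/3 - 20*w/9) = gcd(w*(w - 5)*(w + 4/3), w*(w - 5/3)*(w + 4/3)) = w^2 + 4*w/3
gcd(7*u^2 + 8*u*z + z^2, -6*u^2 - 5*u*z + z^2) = u + z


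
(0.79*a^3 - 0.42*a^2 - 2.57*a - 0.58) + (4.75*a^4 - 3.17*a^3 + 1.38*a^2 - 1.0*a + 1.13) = 4.75*a^4 - 2.38*a^3 + 0.96*a^2 - 3.57*a + 0.55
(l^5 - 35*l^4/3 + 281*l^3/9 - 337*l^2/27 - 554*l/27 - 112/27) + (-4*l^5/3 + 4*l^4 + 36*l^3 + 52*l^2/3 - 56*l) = -l^5/3 - 23*l^4/3 + 605*l^3/9 + 131*l^2/27 - 2066*l/27 - 112/27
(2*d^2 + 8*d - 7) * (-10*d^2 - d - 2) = -20*d^4 - 82*d^3 + 58*d^2 - 9*d + 14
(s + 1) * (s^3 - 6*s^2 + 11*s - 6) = s^4 - 5*s^3 + 5*s^2 + 5*s - 6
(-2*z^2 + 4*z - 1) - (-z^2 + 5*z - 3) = -z^2 - z + 2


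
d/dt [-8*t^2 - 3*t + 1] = -16*t - 3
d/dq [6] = 0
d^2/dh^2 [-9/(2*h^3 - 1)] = 108*h*(-4*h^3 - 1)/(2*h^3 - 1)^3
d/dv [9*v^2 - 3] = 18*v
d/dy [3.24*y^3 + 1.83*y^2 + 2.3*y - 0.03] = 9.72*y^2 + 3.66*y + 2.3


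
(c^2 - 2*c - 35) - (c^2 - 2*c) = -35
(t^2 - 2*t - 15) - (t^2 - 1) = -2*t - 14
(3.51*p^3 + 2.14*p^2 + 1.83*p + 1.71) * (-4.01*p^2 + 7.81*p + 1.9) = -14.0751*p^5 + 18.8317*p^4 + 16.0441*p^3 + 11.5012*p^2 + 16.8321*p + 3.249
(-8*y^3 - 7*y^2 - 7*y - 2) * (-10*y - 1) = 80*y^4 + 78*y^3 + 77*y^2 + 27*y + 2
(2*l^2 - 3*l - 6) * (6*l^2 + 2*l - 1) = 12*l^4 - 14*l^3 - 44*l^2 - 9*l + 6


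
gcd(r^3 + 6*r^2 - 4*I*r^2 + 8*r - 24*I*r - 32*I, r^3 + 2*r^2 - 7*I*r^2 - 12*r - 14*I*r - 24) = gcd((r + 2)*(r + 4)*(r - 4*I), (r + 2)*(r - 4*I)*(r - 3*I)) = r^2 + r*(2 - 4*I) - 8*I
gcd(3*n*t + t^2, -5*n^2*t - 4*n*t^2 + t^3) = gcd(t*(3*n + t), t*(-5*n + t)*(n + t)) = t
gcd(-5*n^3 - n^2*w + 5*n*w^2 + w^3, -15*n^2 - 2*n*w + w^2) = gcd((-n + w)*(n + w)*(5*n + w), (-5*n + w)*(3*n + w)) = 1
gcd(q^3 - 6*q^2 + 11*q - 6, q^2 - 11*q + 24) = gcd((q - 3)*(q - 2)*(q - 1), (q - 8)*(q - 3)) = q - 3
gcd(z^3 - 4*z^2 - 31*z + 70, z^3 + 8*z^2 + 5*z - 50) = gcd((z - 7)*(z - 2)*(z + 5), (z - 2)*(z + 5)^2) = z^2 + 3*z - 10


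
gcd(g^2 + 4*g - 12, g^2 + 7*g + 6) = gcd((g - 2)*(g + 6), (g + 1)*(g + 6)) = g + 6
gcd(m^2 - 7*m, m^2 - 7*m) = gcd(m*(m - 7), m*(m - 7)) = m^2 - 7*m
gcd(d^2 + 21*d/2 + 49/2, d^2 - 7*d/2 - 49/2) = d + 7/2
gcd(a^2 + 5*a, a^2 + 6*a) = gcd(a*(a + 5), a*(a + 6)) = a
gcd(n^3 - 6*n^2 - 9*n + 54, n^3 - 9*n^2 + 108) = n^2 - 3*n - 18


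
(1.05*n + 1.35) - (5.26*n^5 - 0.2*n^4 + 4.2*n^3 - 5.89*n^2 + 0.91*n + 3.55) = -5.26*n^5 + 0.2*n^4 - 4.2*n^3 + 5.89*n^2 + 0.14*n - 2.2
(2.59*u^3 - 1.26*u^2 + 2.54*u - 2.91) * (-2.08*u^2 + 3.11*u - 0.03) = -5.3872*u^5 + 10.6757*u^4 - 9.2795*u^3 + 13.99*u^2 - 9.1263*u + 0.0873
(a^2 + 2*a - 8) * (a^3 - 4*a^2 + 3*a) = a^5 - 2*a^4 - 13*a^3 + 38*a^2 - 24*a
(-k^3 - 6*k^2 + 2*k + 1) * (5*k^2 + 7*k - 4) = -5*k^5 - 37*k^4 - 28*k^3 + 43*k^2 - k - 4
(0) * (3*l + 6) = 0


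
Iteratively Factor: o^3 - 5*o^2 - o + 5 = (o + 1)*(o^2 - 6*o + 5) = (o - 5)*(o + 1)*(o - 1)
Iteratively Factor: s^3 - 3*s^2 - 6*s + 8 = (s + 2)*(s^2 - 5*s + 4) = (s - 1)*(s + 2)*(s - 4)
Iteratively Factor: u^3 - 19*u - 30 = (u + 3)*(u^2 - 3*u - 10) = (u - 5)*(u + 3)*(u + 2)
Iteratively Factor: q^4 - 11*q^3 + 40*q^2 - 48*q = (q - 3)*(q^3 - 8*q^2 + 16*q) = (q - 4)*(q - 3)*(q^2 - 4*q) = q*(q - 4)*(q - 3)*(q - 4)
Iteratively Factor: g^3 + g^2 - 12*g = (g + 4)*(g^2 - 3*g) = g*(g + 4)*(g - 3)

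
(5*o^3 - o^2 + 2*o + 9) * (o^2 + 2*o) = 5*o^5 + 9*o^4 + 13*o^2 + 18*o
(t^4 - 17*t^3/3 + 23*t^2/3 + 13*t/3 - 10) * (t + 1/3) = t^5 - 16*t^4/3 + 52*t^3/9 + 62*t^2/9 - 77*t/9 - 10/3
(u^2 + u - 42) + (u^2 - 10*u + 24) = 2*u^2 - 9*u - 18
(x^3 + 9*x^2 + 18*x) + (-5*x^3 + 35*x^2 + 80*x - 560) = -4*x^3 + 44*x^2 + 98*x - 560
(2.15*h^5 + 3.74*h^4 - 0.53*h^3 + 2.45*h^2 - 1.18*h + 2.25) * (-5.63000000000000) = -12.1045*h^5 - 21.0562*h^4 + 2.9839*h^3 - 13.7935*h^2 + 6.6434*h - 12.6675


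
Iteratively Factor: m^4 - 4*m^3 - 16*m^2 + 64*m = (m)*(m^3 - 4*m^2 - 16*m + 64) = m*(m - 4)*(m^2 - 16) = m*(m - 4)^2*(m + 4)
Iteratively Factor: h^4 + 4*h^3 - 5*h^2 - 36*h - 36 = (h + 3)*(h^3 + h^2 - 8*h - 12) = (h + 2)*(h + 3)*(h^2 - h - 6) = (h - 3)*(h + 2)*(h + 3)*(h + 2)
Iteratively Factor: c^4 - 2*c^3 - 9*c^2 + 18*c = (c + 3)*(c^3 - 5*c^2 + 6*c) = c*(c + 3)*(c^2 - 5*c + 6) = c*(c - 2)*(c + 3)*(c - 3)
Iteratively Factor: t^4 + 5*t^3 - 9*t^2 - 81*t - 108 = (t + 3)*(t^3 + 2*t^2 - 15*t - 36) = (t + 3)^2*(t^2 - t - 12) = (t + 3)^3*(t - 4)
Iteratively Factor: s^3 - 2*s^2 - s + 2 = (s - 2)*(s^2 - 1) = (s - 2)*(s + 1)*(s - 1)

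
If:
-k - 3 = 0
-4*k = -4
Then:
No Solution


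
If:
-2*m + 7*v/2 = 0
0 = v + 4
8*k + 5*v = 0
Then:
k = 5/2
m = -7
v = -4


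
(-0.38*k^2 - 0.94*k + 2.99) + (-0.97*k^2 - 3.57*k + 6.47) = -1.35*k^2 - 4.51*k + 9.46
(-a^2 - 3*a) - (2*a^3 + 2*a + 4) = -2*a^3 - a^2 - 5*a - 4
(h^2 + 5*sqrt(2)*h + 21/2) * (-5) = -5*h^2 - 25*sqrt(2)*h - 105/2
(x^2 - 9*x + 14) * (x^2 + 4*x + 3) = x^4 - 5*x^3 - 19*x^2 + 29*x + 42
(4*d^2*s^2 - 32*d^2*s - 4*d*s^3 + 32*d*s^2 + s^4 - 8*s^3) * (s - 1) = 4*d^2*s^3 - 36*d^2*s^2 + 32*d^2*s - 4*d*s^4 + 36*d*s^3 - 32*d*s^2 + s^5 - 9*s^4 + 8*s^3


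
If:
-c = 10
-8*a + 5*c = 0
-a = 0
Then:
No Solution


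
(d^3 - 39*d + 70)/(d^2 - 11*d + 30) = (d^2 + 5*d - 14)/(d - 6)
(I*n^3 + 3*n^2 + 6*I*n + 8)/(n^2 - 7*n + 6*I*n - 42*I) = (I*n^3 + 3*n^2 + 6*I*n + 8)/(n^2 + n*(-7 + 6*I) - 42*I)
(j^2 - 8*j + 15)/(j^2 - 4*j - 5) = (j - 3)/(j + 1)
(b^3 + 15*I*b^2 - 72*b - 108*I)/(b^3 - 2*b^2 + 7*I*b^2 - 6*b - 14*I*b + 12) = (b^2 + 9*I*b - 18)/(b^2 + b*(-2 + I) - 2*I)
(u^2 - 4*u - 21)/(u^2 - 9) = (u - 7)/(u - 3)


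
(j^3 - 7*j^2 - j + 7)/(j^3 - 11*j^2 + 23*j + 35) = (j - 1)/(j - 5)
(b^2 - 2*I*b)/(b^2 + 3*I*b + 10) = b/(b + 5*I)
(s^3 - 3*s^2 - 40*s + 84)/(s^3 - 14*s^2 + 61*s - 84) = (s^2 + 4*s - 12)/(s^2 - 7*s + 12)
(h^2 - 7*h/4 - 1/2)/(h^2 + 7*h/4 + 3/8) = 2*(h - 2)/(2*h + 3)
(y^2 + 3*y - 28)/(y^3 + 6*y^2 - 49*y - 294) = (y - 4)/(y^2 - y - 42)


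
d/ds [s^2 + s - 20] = 2*s + 1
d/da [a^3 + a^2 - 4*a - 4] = 3*a^2 + 2*a - 4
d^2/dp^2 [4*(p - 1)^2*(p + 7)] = 24*p + 40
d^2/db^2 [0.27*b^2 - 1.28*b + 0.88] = 0.540000000000000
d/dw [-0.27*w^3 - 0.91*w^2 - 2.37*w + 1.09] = -0.81*w^2 - 1.82*w - 2.37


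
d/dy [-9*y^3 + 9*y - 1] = 9 - 27*y^2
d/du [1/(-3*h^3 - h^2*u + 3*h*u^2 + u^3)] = (h^2 - 6*h*u - 3*u^2)/(3*h^3 + h^2*u - 3*h*u^2 - u^3)^2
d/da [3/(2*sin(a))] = -3*cos(a)/(2*sin(a)^2)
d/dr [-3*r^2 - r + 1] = -6*r - 1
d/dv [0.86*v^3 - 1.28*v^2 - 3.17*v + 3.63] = 2.58*v^2 - 2.56*v - 3.17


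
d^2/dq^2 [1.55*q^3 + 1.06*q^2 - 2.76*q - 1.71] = 9.3*q + 2.12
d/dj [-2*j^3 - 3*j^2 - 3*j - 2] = -6*j^2 - 6*j - 3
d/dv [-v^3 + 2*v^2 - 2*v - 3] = -3*v^2 + 4*v - 2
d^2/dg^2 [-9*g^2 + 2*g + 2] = -18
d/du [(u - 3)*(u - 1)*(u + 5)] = 3*u^2 + 2*u - 17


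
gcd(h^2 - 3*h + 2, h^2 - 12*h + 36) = 1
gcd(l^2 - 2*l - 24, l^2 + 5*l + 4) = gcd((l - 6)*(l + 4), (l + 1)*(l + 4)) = l + 4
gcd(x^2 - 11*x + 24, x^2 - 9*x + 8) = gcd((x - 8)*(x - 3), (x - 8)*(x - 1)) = x - 8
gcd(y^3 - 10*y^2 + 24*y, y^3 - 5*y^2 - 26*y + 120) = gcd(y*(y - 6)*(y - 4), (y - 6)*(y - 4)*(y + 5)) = y^2 - 10*y + 24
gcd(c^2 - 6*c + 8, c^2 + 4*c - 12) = c - 2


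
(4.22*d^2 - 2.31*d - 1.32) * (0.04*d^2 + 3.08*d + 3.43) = 0.1688*d^4 + 12.9052*d^3 + 7.307*d^2 - 11.9889*d - 4.5276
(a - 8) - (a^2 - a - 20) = -a^2 + 2*a + 12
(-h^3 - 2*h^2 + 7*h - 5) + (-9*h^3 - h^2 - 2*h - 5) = -10*h^3 - 3*h^2 + 5*h - 10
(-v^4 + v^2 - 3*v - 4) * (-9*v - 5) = 9*v^5 + 5*v^4 - 9*v^3 + 22*v^2 + 51*v + 20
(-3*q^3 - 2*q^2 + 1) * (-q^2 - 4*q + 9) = 3*q^5 + 14*q^4 - 19*q^3 - 19*q^2 - 4*q + 9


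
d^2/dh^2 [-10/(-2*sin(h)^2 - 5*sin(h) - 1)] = 10*(-16*sin(h)^4 - 30*sin(h)^3 + 7*sin(h)^2 + 65*sin(h) + 46)/(5*sin(h) - cos(2*h) + 2)^3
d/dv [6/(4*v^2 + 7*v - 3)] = 6*(-8*v - 7)/(4*v^2 + 7*v - 3)^2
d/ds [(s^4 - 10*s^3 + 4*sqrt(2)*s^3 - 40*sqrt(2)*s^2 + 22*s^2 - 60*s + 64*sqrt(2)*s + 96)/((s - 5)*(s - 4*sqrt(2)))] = (2*s^5 - 25*s^4 - 8*sqrt(2)*s^4 + 36*s^3 + 120*sqrt(2)*s^3 - 552*sqrt(2)*s^2 + 750*s^2 - 3392*s + 880*sqrt(2)*s - 816*sqrt(2) + 3040)/(s^4 - 8*sqrt(2)*s^3 - 10*s^3 + 57*s^2 + 80*sqrt(2)*s^2 - 320*s - 200*sqrt(2)*s + 800)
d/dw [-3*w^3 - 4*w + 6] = -9*w^2 - 4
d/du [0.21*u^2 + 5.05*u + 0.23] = 0.42*u + 5.05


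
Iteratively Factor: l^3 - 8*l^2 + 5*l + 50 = (l + 2)*(l^2 - 10*l + 25) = (l - 5)*(l + 2)*(l - 5)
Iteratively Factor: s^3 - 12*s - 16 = (s - 4)*(s^2 + 4*s + 4) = (s - 4)*(s + 2)*(s + 2)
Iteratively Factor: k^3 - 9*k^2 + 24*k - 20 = (k - 2)*(k^2 - 7*k + 10) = (k - 5)*(k - 2)*(k - 2)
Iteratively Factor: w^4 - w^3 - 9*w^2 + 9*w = (w)*(w^3 - w^2 - 9*w + 9) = w*(w - 3)*(w^2 + 2*w - 3) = w*(w - 3)*(w - 1)*(w + 3)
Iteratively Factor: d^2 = (d)*(d)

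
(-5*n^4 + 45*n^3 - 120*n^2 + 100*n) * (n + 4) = -5*n^5 + 25*n^4 + 60*n^3 - 380*n^2 + 400*n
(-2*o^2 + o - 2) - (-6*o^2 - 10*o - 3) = 4*o^2 + 11*o + 1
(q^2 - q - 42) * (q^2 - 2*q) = q^4 - 3*q^3 - 40*q^2 + 84*q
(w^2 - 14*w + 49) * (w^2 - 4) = w^4 - 14*w^3 + 45*w^2 + 56*w - 196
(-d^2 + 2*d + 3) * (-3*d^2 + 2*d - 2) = 3*d^4 - 8*d^3 - 3*d^2 + 2*d - 6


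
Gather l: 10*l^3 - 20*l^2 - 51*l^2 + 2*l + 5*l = 10*l^3 - 71*l^2 + 7*l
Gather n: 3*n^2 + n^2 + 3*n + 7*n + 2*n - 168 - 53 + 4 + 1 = 4*n^2 + 12*n - 216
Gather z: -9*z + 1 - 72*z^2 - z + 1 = -72*z^2 - 10*z + 2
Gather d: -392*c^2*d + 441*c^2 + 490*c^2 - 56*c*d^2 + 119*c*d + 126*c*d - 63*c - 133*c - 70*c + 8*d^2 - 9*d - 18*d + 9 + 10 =931*c^2 - 266*c + d^2*(8 - 56*c) + d*(-392*c^2 + 245*c - 27) + 19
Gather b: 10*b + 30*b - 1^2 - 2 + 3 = 40*b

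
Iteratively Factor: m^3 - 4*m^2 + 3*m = (m - 3)*(m^2 - m) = m*(m - 3)*(m - 1)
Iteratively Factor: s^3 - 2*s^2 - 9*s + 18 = (s - 2)*(s^2 - 9) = (s - 2)*(s + 3)*(s - 3)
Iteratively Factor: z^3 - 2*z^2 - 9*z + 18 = (z + 3)*(z^2 - 5*z + 6) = (z - 2)*(z + 3)*(z - 3)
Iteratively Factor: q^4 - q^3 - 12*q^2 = (q - 4)*(q^3 + 3*q^2) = (q - 4)*(q + 3)*(q^2) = q*(q - 4)*(q + 3)*(q)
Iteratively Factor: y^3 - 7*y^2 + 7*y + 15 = (y + 1)*(y^2 - 8*y + 15) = (y - 3)*(y + 1)*(y - 5)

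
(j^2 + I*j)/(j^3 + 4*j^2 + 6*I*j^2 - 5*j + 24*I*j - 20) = j/(j^2 + j*(4 + 5*I) + 20*I)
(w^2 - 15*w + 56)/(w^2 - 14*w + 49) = (w - 8)/(w - 7)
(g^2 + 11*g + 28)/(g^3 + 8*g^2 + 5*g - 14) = (g + 4)/(g^2 + g - 2)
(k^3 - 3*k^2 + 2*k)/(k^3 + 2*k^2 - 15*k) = (k^2 - 3*k + 2)/(k^2 + 2*k - 15)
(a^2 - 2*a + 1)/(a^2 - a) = (a - 1)/a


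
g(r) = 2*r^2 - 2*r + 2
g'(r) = 4*r - 2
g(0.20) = 1.68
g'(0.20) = -1.20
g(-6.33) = 94.80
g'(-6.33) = -27.32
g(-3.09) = 27.28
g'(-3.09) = -14.36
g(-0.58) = 3.83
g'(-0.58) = -4.32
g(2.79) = 11.99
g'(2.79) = 9.16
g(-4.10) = 43.82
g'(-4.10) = -18.40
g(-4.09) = 43.64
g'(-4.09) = -18.36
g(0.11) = 1.80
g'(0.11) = -1.56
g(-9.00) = 182.00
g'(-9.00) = -38.00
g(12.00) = 266.00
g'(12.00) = 46.00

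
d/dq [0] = 0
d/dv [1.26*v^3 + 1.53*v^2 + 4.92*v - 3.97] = 3.78*v^2 + 3.06*v + 4.92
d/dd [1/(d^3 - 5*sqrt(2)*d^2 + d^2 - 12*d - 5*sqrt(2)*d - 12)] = (-3*d^2 - 2*d + 10*sqrt(2)*d + 5*sqrt(2) + 12)/(-d^3 - d^2 + 5*sqrt(2)*d^2 + 5*sqrt(2)*d + 12*d + 12)^2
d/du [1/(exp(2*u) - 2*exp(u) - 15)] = 2*(1 - exp(u))*exp(u)/(-exp(2*u) + 2*exp(u) + 15)^2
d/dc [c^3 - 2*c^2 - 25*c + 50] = 3*c^2 - 4*c - 25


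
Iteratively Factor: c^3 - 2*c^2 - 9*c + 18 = (c + 3)*(c^2 - 5*c + 6) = (c - 2)*(c + 3)*(c - 3)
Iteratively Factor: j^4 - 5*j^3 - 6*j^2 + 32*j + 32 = (j - 4)*(j^3 - j^2 - 10*j - 8) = (j - 4)^2*(j^2 + 3*j + 2) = (j - 4)^2*(j + 2)*(j + 1)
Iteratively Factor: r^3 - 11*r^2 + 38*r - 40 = (r - 4)*(r^2 - 7*r + 10) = (r - 5)*(r - 4)*(r - 2)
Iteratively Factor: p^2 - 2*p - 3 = (p - 3)*(p + 1)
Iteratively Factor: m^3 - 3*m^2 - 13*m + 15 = (m + 3)*(m^2 - 6*m + 5) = (m - 5)*(m + 3)*(m - 1)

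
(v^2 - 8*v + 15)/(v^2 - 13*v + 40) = (v - 3)/(v - 8)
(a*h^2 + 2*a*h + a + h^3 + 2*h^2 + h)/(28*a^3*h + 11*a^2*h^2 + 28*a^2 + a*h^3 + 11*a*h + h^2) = (a*h^2 + 2*a*h + a + h^3 + 2*h^2 + h)/(28*a^3*h + 11*a^2*h^2 + 28*a^2 + a*h^3 + 11*a*h + h^2)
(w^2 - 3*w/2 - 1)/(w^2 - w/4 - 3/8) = 4*(w - 2)/(4*w - 3)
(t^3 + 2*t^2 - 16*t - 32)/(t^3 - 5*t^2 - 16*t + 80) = (t + 2)/(t - 5)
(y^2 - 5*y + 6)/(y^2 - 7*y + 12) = (y - 2)/(y - 4)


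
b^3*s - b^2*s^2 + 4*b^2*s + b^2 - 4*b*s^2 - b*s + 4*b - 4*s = (b + 4)*(b - s)*(b*s + 1)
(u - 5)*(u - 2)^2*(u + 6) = u^4 - 3*u^3 - 30*u^2 + 124*u - 120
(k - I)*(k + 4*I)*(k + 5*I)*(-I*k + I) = -I*k^4 + 8*k^3 + I*k^3 - 8*k^2 + 11*I*k^2 + 20*k - 11*I*k - 20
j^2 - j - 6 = (j - 3)*(j + 2)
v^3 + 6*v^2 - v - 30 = (v - 2)*(v + 3)*(v + 5)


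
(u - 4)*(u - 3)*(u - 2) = u^3 - 9*u^2 + 26*u - 24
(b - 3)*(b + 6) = b^2 + 3*b - 18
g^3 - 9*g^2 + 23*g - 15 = (g - 5)*(g - 3)*(g - 1)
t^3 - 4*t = t*(t - 2)*(t + 2)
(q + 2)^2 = q^2 + 4*q + 4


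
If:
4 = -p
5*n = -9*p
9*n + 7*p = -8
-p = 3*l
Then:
No Solution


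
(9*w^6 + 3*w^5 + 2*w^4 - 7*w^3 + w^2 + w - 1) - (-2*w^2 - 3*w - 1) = 9*w^6 + 3*w^5 + 2*w^4 - 7*w^3 + 3*w^2 + 4*w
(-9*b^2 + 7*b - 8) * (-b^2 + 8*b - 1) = 9*b^4 - 79*b^3 + 73*b^2 - 71*b + 8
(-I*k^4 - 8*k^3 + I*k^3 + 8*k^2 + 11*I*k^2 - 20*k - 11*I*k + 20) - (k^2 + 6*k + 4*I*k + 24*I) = -I*k^4 - 8*k^3 + I*k^3 + 7*k^2 + 11*I*k^2 - 26*k - 15*I*k + 20 - 24*I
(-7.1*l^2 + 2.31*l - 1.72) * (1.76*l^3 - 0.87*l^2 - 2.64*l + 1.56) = -12.496*l^5 + 10.2426*l^4 + 13.7071*l^3 - 15.678*l^2 + 8.1444*l - 2.6832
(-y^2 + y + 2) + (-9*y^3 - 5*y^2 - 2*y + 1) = -9*y^3 - 6*y^2 - y + 3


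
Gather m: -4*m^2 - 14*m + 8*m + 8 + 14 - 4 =-4*m^2 - 6*m + 18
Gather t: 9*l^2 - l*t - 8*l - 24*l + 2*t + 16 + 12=9*l^2 - 32*l + t*(2 - l) + 28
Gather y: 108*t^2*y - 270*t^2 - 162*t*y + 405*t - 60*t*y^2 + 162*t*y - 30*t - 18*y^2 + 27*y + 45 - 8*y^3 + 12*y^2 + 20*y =-270*t^2 + 375*t - 8*y^3 + y^2*(-60*t - 6) + y*(108*t^2 + 47) + 45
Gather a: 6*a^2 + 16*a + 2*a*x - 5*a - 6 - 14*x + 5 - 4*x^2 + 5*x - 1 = 6*a^2 + a*(2*x + 11) - 4*x^2 - 9*x - 2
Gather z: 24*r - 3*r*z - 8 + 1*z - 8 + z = 24*r + z*(2 - 3*r) - 16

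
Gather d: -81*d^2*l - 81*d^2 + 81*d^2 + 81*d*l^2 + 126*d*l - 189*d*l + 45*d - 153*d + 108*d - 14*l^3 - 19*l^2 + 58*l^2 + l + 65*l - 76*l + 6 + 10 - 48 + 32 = -81*d^2*l + d*(81*l^2 - 63*l) - 14*l^3 + 39*l^2 - 10*l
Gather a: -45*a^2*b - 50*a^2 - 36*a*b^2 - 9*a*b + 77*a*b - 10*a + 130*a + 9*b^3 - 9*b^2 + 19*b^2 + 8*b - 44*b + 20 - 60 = a^2*(-45*b - 50) + a*(-36*b^2 + 68*b + 120) + 9*b^3 + 10*b^2 - 36*b - 40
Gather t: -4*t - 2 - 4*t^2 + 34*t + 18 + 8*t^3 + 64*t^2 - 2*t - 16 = 8*t^3 + 60*t^2 + 28*t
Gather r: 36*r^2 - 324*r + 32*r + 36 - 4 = 36*r^2 - 292*r + 32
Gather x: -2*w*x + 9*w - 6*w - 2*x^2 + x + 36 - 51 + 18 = 3*w - 2*x^2 + x*(1 - 2*w) + 3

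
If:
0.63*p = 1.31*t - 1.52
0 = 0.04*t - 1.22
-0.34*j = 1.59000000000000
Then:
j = -4.68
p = 61.01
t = 30.50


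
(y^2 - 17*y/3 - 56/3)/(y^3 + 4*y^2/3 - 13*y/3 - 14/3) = (y - 8)/(y^2 - y - 2)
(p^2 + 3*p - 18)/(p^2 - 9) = (p + 6)/(p + 3)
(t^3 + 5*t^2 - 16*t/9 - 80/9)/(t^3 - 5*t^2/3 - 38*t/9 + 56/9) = (3*t^2 + 19*t + 20)/(3*t^2 - t - 14)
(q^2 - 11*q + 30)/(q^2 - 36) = (q - 5)/(q + 6)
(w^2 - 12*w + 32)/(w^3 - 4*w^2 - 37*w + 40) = (w - 4)/(w^2 + 4*w - 5)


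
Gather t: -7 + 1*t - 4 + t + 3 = 2*t - 8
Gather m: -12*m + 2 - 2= -12*m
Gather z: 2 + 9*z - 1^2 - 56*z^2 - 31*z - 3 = -56*z^2 - 22*z - 2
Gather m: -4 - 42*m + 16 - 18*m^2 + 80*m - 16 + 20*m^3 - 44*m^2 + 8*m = 20*m^3 - 62*m^2 + 46*m - 4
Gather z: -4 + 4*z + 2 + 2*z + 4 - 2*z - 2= 4*z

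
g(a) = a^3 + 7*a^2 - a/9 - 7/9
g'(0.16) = 2.21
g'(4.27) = 114.37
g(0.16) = -0.61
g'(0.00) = -0.11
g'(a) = 3*a^2 + 14*a - 1/9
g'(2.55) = 55.10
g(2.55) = 61.04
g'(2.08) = 41.99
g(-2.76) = 31.83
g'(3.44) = 83.55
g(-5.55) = 44.50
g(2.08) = 38.27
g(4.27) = 204.23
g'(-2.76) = -15.90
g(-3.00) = 35.56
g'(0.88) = 14.53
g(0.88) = 5.23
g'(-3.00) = -15.11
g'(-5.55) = 14.60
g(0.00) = -0.78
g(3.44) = 122.38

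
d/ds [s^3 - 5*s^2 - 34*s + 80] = 3*s^2 - 10*s - 34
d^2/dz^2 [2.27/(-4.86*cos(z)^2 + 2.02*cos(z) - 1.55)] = (214.465968*(1 - cos(z)^2)^2 - 66.855132*cos(z)^3 + 48.095852*cos(z)^2 + 140.817634*cos(z) - 198.791164)/(4.86*cos(z)^2 - 2.02*cos(z) + 1.55)^3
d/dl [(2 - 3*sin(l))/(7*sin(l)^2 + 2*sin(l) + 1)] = 7*(3*sin(l)^2 - 4*sin(l) - 1)*cos(l)/(7*sin(l)^2 + 2*sin(l) + 1)^2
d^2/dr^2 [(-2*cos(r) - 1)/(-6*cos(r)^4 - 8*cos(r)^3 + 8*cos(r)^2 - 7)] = 2*(64*(2*cos(r) + 1)*(3*cos(r)^2 + 3*cos(r) - 2)^2*sin(r)^2*cos(r)^2 - (6*cos(r)^4 + 8*cos(r)^3 - 8*cos(r)^2 + 7)^2*cos(r) + (6*cos(r)^4 + 8*cos(r)^3 - 8*cos(r)^2 + 7)*(36*(1 - cos(2*r))^2*cos(r) + 24*(1 - cos(2*r))^2 - 15*cos(r) + 58*cos(2*r) + 35*cos(3*r) + 9*cos(4*r) - 39))/(6*cos(r)^4 + 8*cos(r)^3 - 8*cos(r)^2 + 7)^3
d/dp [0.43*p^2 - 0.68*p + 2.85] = 0.86*p - 0.68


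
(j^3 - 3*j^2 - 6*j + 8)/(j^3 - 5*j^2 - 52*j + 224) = (j^2 + j - 2)/(j^2 - j - 56)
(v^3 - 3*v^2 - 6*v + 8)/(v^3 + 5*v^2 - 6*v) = (v^2 - 2*v - 8)/(v*(v + 6))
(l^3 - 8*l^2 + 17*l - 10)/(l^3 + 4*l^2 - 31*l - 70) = (l^2 - 3*l + 2)/(l^2 + 9*l + 14)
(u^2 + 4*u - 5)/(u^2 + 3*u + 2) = (u^2 + 4*u - 5)/(u^2 + 3*u + 2)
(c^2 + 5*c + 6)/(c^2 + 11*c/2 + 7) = 2*(c + 3)/(2*c + 7)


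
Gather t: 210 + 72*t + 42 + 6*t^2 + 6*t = 6*t^2 + 78*t + 252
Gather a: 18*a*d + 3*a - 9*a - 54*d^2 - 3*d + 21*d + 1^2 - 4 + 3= a*(18*d - 6) - 54*d^2 + 18*d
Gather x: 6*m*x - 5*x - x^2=-x^2 + x*(6*m - 5)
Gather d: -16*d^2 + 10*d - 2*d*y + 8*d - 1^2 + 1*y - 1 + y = -16*d^2 + d*(18 - 2*y) + 2*y - 2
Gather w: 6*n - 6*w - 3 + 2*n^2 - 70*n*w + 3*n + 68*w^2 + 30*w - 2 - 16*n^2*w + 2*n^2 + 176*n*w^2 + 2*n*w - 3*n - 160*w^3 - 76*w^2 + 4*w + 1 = 4*n^2 + 6*n - 160*w^3 + w^2*(176*n - 8) + w*(-16*n^2 - 68*n + 28) - 4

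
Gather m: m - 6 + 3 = m - 3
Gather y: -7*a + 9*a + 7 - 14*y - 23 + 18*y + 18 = 2*a + 4*y + 2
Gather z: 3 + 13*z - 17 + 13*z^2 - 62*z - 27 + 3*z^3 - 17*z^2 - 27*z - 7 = 3*z^3 - 4*z^2 - 76*z - 48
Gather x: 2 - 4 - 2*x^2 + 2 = -2*x^2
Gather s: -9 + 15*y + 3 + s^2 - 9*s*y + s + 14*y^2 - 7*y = s^2 + s*(1 - 9*y) + 14*y^2 + 8*y - 6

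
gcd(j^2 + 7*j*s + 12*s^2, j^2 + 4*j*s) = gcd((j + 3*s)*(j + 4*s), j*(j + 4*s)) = j + 4*s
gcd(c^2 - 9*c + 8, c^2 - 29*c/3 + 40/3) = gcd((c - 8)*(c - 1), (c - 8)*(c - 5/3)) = c - 8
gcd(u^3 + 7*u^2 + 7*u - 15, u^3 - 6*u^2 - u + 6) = u - 1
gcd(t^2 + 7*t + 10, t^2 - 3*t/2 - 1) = 1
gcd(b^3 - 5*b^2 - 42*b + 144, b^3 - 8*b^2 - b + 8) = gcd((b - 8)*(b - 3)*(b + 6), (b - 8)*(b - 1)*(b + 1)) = b - 8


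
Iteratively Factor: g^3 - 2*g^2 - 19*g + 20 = (g - 5)*(g^2 + 3*g - 4) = (g - 5)*(g + 4)*(g - 1)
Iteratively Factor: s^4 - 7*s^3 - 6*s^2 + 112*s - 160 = (s + 4)*(s^3 - 11*s^2 + 38*s - 40) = (s - 2)*(s + 4)*(s^2 - 9*s + 20) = (s - 4)*(s - 2)*(s + 4)*(s - 5)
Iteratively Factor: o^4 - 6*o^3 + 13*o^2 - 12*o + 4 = (o - 2)*(o^3 - 4*o^2 + 5*o - 2) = (o - 2)*(o - 1)*(o^2 - 3*o + 2) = (o - 2)*(o - 1)^2*(o - 2)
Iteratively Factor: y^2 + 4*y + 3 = (y + 1)*(y + 3)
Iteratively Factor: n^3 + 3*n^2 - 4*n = (n + 4)*(n^2 - n) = n*(n + 4)*(n - 1)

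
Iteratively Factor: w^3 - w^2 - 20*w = (w + 4)*(w^2 - 5*w) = (w - 5)*(w + 4)*(w)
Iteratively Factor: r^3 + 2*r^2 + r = (r + 1)*(r^2 + r) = r*(r + 1)*(r + 1)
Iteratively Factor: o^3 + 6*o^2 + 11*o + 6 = (o + 2)*(o^2 + 4*o + 3) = (o + 2)*(o + 3)*(o + 1)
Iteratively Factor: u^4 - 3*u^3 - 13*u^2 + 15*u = (u + 3)*(u^3 - 6*u^2 + 5*u) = (u - 1)*(u + 3)*(u^2 - 5*u) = u*(u - 1)*(u + 3)*(u - 5)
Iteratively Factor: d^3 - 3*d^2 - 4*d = (d + 1)*(d^2 - 4*d) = d*(d + 1)*(d - 4)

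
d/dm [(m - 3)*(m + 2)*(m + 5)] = 3*m^2 + 8*m - 11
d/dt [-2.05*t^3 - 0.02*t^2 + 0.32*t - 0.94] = -6.15*t^2 - 0.04*t + 0.32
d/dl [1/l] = -1/l^2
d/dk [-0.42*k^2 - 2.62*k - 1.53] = -0.84*k - 2.62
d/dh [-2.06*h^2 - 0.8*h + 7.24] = -4.12*h - 0.8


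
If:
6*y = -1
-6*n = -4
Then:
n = 2/3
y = -1/6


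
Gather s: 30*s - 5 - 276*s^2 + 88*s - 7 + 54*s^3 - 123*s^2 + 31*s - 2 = 54*s^3 - 399*s^2 + 149*s - 14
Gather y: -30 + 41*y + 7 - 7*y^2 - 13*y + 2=-7*y^2 + 28*y - 21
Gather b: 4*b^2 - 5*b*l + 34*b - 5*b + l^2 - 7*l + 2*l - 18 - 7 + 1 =4*b^2 + b*(29 - 5*l) + l^2 - 5*l - 24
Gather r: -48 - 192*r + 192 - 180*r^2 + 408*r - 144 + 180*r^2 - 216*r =0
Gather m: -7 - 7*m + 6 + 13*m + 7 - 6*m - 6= 0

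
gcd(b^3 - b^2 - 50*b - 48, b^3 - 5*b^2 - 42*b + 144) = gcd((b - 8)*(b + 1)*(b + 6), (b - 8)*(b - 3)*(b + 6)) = b^2 - 2*b - 48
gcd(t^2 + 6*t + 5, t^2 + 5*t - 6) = 1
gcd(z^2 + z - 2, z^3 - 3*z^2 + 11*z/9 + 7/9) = z - 1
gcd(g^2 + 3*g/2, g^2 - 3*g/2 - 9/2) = g + 3/2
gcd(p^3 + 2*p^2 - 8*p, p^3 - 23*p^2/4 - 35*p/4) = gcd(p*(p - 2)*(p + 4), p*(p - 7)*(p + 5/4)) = p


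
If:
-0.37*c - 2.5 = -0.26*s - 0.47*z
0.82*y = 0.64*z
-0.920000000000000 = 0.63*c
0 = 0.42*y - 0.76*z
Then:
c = -1.46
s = 7.54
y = 0.00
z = 0.00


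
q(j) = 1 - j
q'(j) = -1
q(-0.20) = 1.20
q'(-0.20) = -1.00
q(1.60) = -0.60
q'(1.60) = -1.00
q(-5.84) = 6.84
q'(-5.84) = -1.00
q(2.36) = -1.36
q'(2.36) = -1.00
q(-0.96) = 1.96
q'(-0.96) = -1.00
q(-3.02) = 4.02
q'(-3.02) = -1.00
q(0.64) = 0.36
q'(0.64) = -1.00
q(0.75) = 0.25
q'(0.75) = -1.00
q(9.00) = -8.00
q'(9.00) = -1.00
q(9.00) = -8.00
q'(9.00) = -1.00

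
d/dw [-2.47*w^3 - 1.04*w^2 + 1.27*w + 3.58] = -7.41*w^2 - 2.08*w + 1.27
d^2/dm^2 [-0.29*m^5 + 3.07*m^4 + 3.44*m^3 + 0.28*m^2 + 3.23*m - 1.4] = -5.8*m^3 + 36.84*m^2 + 20.64*m + 0.56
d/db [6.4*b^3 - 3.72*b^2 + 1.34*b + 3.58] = 19.2*b^2 - 7.44*b + 1.34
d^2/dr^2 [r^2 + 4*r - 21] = 2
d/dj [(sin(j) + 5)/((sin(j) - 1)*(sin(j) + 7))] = (-10*sin(j) + cos(j)^2 - 38)*cos(j)/((sin(j) - 1)^2*(sin(j) + 7)^2)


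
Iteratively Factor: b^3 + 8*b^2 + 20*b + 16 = (b + 4)*(b^2 + 4*b + 4) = (b + 2)*(b + 4)*(b + 2)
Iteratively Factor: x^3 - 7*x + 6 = (x - 2)*(x^2 + 2*x - 3) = (x - 2)*(x + 3)*(x - 1)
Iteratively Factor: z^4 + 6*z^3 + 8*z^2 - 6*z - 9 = (z + 3)*(z^3 + 3*z^2 - z - 3) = (z - 1)*(z + 3)*(z^2 + 4*z + 3) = (z - 1)*(z + 1)*(z + 3)*(z + 3)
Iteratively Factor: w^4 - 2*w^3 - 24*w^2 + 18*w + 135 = (w + 3)*(w^3 - 5*w^2 - 9*w + 45) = (w - 5)*(w + 3)*(w^2 - 9) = (w - 5)*(w + 3)^2*(w - 3)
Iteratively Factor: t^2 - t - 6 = (t - 3)*(t + 2)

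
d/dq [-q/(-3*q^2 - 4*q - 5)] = (5 - 3*q^2)/(9*q^4 + 24*q^3 + 46*q^2 + 40*q + 25)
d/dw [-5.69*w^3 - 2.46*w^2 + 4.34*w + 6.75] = -17.07*w^2 - 4.92*w + 4.34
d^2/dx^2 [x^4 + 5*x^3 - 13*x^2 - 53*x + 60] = 12*x^2 + 30*x - 26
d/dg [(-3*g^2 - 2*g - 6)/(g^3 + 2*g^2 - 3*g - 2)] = (3*g^4 + 4*g^3 + 31*g^2 + 36*g - 14)/(g^6 + 4*g^5 - 2*g^4 - 16*g^3 + g^2 + 12*g + 4)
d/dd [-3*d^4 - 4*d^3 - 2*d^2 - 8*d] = -12*d^3 - 12*d^2 - 4*d - 8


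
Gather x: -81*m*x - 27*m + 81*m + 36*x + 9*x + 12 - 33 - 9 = 54*m + x*(45 - 81*m) - 30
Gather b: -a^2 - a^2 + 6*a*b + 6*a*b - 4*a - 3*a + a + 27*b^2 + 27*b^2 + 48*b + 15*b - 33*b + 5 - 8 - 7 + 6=-2*a^2 - 6*a + 54*b^2 + b*(12*a + 30) - 4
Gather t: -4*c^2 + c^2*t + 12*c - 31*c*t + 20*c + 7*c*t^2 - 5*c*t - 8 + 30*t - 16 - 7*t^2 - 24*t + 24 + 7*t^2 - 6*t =-4*c^2 + 7*c*t^2 + 32*c + t*(c^2 - 36*c)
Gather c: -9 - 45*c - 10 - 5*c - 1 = -50*c - 20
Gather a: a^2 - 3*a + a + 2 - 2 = a^2 - 2*a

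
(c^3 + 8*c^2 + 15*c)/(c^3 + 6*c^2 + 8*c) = (c^2 + 8*c + 15)/(c^2 + 6*c + 8)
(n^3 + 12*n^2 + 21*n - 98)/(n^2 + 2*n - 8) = (n^2 + 14*n + 49)/(n + 4)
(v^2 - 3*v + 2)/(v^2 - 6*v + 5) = (v - 2)/(v - 5)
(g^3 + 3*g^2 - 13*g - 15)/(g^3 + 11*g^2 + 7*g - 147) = (g^2 + 6*g + 5)/(g^2 + 14*g + 49)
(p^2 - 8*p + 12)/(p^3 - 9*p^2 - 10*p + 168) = (p - 2)/(p^2 - 3*p - 28)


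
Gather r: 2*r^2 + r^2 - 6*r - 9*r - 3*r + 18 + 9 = 3*r^2 - 18*r + 27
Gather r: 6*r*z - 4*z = 6*r*z - 4*z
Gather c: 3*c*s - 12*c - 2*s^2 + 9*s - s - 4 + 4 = c*(3*s - 12) - 2*s^2 + 8*s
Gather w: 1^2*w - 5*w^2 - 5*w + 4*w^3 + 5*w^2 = 4*w^3 - 4*w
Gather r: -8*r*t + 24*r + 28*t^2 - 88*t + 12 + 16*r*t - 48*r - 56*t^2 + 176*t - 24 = r*(8*t - 24) - 28*t^2 + 88*t - 12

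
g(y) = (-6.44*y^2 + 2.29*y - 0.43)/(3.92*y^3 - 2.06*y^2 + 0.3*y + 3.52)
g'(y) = (2.29 - 12.88*y)/(3.92*y^3 - 2.06*y^2 + 0.3*y + 3.52) + (-11.76*y^2 + 4.12*y - 0.3)*(-6.44*y^2 + 2.29*y - 0.43)/(3.92*y^3 - 2.06*y^2 + 0.3*y + 3.52)^2 = (25.2448*y^4 - 17.9536*y^3 + 7.8422*y^2 - 47.1092*y + 8.1898)/(15.3664*y^6 - 16.1504*y^5 + 6.5956*y^4 + 26.3608*y^3 - 14.4124*y^2 + 2.112*y + 12.3904)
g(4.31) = -0.39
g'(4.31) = 0.09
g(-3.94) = 0.41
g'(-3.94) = 0.10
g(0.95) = -0.77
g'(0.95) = -0.86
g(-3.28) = 0.49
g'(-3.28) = 0.15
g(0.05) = -0.09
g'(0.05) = 0.47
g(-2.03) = 0.82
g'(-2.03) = 0.49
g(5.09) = -0.33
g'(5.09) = 0.07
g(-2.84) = 0.57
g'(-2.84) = 0.21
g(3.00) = -0.56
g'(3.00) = 0.18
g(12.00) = -0.14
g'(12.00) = 0.01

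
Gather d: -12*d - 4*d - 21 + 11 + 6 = -16*d - 4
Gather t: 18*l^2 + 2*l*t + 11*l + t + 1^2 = 18*l^2 + 11*l + t*(2*l + 1) + 1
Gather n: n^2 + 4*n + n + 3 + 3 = n^2 + 5*n + 6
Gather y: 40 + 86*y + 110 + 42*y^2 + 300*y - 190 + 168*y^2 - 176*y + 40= 210*y^2 + 210*y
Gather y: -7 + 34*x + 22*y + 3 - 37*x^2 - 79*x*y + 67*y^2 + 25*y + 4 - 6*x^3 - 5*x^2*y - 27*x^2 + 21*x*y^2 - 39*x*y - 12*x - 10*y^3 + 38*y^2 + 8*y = -6*x^3 - 64*x^2 + 22*x - 10*y^3 + y^2*(21*x + 105) + y*(-5*x^2 - 118*x + 55)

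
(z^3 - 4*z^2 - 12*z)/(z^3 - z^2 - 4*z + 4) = z*(z - 6)/(z^2 - 3*z + 2)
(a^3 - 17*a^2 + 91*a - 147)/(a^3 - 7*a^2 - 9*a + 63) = (a - 7)/(a + 3)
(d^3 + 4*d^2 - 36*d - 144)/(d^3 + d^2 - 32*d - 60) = (d^2 + 10*d + 24)/(d^2 + 7*d + 10)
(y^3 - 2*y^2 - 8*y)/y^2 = y - 2 - 8/y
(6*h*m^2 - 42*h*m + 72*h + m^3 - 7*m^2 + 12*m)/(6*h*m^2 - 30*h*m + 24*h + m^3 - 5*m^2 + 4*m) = (m - 3)/(m - 1)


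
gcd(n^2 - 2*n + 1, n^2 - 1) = n - 1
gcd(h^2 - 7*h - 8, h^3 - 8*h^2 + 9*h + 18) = h + 1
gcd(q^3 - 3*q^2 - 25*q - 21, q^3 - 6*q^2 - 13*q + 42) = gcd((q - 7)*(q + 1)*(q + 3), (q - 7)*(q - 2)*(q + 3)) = q^2 - 4*q - 21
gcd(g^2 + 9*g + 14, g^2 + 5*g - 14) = g + 7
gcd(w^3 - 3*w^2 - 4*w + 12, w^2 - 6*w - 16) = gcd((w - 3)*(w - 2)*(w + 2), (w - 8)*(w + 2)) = w + 2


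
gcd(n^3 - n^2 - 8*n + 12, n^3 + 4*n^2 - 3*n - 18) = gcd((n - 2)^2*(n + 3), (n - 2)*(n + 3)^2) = n^2 + n - 6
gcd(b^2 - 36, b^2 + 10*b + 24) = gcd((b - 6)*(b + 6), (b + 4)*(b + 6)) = b + 6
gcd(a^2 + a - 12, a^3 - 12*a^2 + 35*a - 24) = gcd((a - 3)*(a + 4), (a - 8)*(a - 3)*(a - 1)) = a - 3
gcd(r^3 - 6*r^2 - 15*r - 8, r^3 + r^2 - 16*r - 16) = r + 1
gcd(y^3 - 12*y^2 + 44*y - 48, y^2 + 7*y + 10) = 1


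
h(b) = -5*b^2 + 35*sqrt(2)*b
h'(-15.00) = 199.50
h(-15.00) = -1867.46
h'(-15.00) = 199.50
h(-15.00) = -1867.46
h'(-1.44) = 63.90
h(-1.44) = -81.64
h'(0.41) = 45.40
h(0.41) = 19.45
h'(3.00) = 19.50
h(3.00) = 103.49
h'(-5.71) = 106.60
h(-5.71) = -445.65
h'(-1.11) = 60.60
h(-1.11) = -61.10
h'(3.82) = 11.30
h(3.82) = 116.12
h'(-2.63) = 75.80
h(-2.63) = -164.76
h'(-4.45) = 94.00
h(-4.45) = -319.28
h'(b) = -10*b + 35*sqrt(2)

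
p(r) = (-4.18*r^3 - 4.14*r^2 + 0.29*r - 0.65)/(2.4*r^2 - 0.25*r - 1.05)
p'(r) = (0.25 - 4.8*r)*(-4.18*r^3 - 4.14*r^2 + 0.29*r - 0.65)/(2.4*r^2 - 0.25*r - 1.05)^2 + (-12.54*r^2 - 8.28*r + 0.29)/(2.4*r^2 - 0.25*r - 1.05)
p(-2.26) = 2.19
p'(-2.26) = -1.76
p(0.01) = 0.62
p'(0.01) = -0.31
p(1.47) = -5.96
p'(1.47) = 0.41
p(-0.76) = -2.71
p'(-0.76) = -21.34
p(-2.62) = 2.82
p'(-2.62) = -1.74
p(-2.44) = 2.51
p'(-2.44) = -1.75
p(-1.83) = 1.42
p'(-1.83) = -1.84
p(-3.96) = 5.13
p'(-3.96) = -1.72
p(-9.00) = 13.85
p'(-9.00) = -1.73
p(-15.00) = 24.27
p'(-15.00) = -1.74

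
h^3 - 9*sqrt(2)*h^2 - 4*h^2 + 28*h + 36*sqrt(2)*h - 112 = (h - 4)*(h - 7*sqrt(2))*(h - 2*sqrt(2))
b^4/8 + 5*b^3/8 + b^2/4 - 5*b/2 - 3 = (b/4 + 1/2)*(b/2 + 1)*(b - 2)*(b + 3)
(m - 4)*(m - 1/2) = m^2 - 9*m/2 + 2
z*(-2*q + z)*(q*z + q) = -2*q^2*z^2 - 2*q^2*z + q*z^3 + q*z^2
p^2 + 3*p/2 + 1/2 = (p + 1/2)*(p + 1)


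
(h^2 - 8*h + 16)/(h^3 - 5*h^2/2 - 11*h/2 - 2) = 2*(h - 4)/(2*h^2 + 3*h + 1)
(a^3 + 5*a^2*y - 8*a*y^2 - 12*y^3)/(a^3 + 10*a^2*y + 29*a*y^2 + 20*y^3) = (a^2 + 4*a*y - 12*y^2)/(a^2 + 9*a*y + 20*y^2)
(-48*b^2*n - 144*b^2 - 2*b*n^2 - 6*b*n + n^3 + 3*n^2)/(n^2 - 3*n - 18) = (-48*b^2 - 2*b*n + n^2)/(n - 6)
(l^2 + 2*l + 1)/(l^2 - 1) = (l + 1)/(l - 1)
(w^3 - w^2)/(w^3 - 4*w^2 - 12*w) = w*(1 - w)/(-w^2 + 4*w + 12)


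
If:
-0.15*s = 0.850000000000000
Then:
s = -5.67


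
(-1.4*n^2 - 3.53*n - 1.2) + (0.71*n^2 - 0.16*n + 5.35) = -0.69*n^2 - 3.69*n + 4.15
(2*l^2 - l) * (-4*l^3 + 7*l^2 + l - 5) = -8*l^5 + 18*l^4 - 5*l^3 - 11*l^2 + 5*l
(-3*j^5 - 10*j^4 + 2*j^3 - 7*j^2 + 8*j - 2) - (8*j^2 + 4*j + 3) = -3*j^5 - 10*j^4 + 2*j^3 - 15*j^2 + 4*j - 5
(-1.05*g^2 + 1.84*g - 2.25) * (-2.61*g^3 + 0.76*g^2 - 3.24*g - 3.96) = 2.7405*g^5 - 5.6004*g^4 + 10.6729*g^3 - 3.5136*g^2 + 0.00360000000000049*g + 8.91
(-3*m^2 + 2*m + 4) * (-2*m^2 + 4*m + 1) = 6*m^4 - 16*m^3 - 3*m^2 + 18*m + 4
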